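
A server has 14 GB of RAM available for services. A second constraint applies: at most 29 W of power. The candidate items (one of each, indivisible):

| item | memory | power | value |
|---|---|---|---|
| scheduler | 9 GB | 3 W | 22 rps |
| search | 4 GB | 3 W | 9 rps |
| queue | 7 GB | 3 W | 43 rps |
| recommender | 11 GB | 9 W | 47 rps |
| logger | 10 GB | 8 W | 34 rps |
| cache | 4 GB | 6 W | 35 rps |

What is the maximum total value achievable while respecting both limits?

78 rps

Feasible sets respecting both limits:
- queue+cache: memory 11, power 9, value 78
- logger+cache: memory 14, power 14, value 69
- scheduler+cache: memory 13, power 9, value 57
Best: 78 rps.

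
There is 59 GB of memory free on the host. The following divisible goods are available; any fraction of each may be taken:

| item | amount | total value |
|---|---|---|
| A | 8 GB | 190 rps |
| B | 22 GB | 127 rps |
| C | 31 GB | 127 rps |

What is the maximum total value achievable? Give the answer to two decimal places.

435.81

Take in order of value per unit:
- A (190/8 per unit): all 8 → value 190, running total 190.00
- B (127/22 per unit): all 22 → value 127, running total 317.00
- C (127/31 per unit): 29 of 31 → value 29×127/31 = 118.8065, running total 435.81
Total 435.81.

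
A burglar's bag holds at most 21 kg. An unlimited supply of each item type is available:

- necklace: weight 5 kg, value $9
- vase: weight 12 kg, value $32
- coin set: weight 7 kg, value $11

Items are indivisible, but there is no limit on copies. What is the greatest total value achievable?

Best value-per-unit is vase at 32/12; filling with it alone gives 1×32 = 32.
Optimal mix: 1×vase + 1×coin set → weight 19, value 43.

$43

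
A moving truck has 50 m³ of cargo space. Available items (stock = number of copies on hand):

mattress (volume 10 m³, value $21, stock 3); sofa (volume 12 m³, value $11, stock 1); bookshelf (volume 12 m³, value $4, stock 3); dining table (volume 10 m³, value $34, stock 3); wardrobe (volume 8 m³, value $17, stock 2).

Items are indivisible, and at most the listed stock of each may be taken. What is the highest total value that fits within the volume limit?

Top feasible selections:
- 2×mattress + 3×dining table: volume 50, value 144
- 1×mattress + 3×dining table + 1×wardrobe: volume 48, value 140
- 3×dining table + 2×wardrobe: volume 46, value 136
Best: $144.

$144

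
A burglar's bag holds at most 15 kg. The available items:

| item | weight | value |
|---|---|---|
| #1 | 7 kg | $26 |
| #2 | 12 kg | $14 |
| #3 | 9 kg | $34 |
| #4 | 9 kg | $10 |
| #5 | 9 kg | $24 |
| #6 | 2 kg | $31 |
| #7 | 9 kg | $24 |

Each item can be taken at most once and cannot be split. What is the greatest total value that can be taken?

Check high-value combinations within 15 kg:
- #3+#6: weight 9+2=11, value 34+31=65
- #1+#6: weight 7+2=9, value 26+31=57
- #5+#6: weight 9+2=11, value 24+31=55
- #6+#7: weight 2+9=11, value 31+24=55
- #2+#6: weight 12+2=14, value 14+31=45
Best: $65.

$65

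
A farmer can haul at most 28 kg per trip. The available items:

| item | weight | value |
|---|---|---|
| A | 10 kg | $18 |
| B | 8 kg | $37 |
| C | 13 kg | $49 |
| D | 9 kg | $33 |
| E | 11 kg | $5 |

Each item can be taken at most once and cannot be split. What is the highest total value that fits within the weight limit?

$88

Check high-value combinations within 28 kg:
- A+B+D: weight 10+8+9=27, value 18+37+33=88
- B+C: weight 8+13=21, value 37+49=86
- C+D: weight 13+9=22, value 49+33=82
- B+D+E: weight 8+9+11=28, value 37+33+5=75
Best: $88.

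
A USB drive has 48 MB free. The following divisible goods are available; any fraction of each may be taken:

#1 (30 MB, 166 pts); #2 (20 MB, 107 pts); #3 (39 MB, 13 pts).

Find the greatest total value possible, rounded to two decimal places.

262.30

Take in order of value per unit:
- #1 (166/30 per unit): all 30 → value 166, running total 166.00
- #2 (107/20 per unit): 18 of 20 → value 18×107/20 = 96.3000, running total 262.30
Total 262.30.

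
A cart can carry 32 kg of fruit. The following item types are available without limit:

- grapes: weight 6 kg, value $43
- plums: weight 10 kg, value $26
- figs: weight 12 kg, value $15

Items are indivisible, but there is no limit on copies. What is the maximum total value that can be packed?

$215

Best value-per-unit is grapes at 43/6, and filling with it alone uses weight 5×6=30. No mix of the others beats 5×43 = 215.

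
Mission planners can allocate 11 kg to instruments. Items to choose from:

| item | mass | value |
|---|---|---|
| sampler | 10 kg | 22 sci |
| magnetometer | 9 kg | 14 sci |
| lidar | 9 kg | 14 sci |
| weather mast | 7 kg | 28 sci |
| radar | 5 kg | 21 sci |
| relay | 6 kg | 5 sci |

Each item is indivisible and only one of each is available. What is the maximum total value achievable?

Check high-value combinations within 11 kg:
- weather mast: mass 7, value 28
- radar+relay: mass 5+6=11, value 21+5=26
- sampler: mass 10, value 22
- radar: mass 5, value 21
- magnetometer: mass 9, value 14
Best: 28 sci.

28 sci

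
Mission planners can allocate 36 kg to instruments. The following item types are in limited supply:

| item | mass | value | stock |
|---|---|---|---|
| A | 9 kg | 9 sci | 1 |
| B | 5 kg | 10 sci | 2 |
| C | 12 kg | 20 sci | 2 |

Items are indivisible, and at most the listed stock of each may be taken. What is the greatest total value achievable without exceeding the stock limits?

60 sci

Best selections within mass 36 and stock limits:
- 2×B + 2×C: mass 34, value 60
- 1×B + 2×C: mass 29, value 50
Best: 60 sci.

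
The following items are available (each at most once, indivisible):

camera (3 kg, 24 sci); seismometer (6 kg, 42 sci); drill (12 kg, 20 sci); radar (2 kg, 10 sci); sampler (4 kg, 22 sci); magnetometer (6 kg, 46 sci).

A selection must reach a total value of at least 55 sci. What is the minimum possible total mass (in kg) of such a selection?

Subsets with value ≥ 55, sorted by total mass:
- radar+magnetometer: mass 8, value 56
- camera+magnetometer: mass 9, value 70
Minimum mass: 8 kg.

8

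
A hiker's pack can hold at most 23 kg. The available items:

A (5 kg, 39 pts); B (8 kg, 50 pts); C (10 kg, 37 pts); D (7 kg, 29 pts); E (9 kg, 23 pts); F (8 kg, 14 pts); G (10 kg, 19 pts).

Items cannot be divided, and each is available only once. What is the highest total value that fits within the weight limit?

Check high-value combinations within 23 kg:
- A+B+C: weight 5+8+10=23, value 39+50+37=126
- A+B+D: weight 5+8+7=20, value 39+50+29=118
- A+B+E: weight 5+8+9=22, value 39+50+23=112
- A+B+G: weight 5+8+10=23, value 39+50+19=108
- A+C+D: weight 5+10+7=22, value 39+37+29=105
Best: 126 pts.

126 pts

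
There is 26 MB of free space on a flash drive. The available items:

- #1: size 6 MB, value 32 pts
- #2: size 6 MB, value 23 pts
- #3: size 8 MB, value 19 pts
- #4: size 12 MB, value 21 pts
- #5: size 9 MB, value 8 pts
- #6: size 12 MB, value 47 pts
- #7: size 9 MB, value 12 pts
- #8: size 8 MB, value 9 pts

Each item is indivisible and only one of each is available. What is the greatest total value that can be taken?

102 pts

This is a 0/1 knapsack; check combinations near the capacity.
- #1+#2+#6: size 6+6+12=24, value 32+23+47=102
- #1+#3+#6: size 6+8+12=26, value 32+19+47=98
- #2+#3+#6: size 6+8+12=26, value 23+19+47=89
- #1+#6+#8: size 6+12+8=26, value 32+47+9=88
- #1+#6: size 6+12=18, value 32+47=79
Best: 102 pts.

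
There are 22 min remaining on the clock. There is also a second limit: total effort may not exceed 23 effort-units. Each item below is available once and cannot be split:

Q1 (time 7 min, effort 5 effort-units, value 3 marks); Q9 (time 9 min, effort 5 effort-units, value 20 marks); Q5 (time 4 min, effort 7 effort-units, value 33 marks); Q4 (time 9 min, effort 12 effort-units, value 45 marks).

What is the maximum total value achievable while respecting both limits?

Feasible sets respecting both limits:
- Q5+Q4: time 13, effort 19, value 78
- Q9+Q4: time 18, effort 17, value 65
- Q1+Q9+Q5: time 20, effort 17, value 56
Best: 78 marks.

78 marks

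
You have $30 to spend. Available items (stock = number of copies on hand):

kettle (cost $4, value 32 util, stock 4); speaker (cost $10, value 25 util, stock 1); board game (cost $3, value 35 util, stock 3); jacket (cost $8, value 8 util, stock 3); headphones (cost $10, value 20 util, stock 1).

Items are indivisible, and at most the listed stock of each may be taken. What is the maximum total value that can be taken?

Best selections within cost 30 and stock limits:
- 4×kettle + 3×board game: cost 25, value 233
- 3×kettle + 3×board game + 1×jacket: cost 29, value 209
- 4×kettle + 2×board game + 1×jacket: cost 30, value 206
- 3×kettle + 3×board game: cost 21, value 201
Best: 233 util.

233 util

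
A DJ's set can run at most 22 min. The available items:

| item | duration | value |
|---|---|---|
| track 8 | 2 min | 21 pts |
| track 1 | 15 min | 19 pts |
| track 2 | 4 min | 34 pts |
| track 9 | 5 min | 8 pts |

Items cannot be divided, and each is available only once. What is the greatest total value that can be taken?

74 pts

Check high-value combinations within 22 min:
- track 8+track 1+track 2: duration 2+15+4=21, value 21+19+34=74
- track 8+track 2+track 9: duration 2+4+5=11, value 21+34+8=63
- track 8+track 2: duration 2+4=6, value 21+34=55
Best: 74 pts.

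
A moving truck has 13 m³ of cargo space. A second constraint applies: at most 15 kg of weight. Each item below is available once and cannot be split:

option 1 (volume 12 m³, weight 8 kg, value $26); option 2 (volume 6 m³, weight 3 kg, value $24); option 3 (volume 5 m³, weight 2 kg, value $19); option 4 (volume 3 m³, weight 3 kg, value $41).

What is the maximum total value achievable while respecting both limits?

Feasible sets respecting both limits:
- option 2+option 4: volume 9, weight 6, value 65
- option 3+option 4: volume 8, weight 5, value 60
- option 2+option 3: volume 11, weight 5, value 43
- option 4: volume 3, weight 3, value 41
Best: $65.

$65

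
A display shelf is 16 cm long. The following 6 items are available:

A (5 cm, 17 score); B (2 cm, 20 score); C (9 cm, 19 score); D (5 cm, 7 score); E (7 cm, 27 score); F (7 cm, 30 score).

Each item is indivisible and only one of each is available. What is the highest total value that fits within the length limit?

77 score

This is a 0/1 knapsack; check combinations near the capacity.
- B+E+F: length 2+7+7=16, value 20+27+30=77
- A+B+F: length 5+2+7=14, value 17+20+30=67
- A+B+E: length 5+2+7=14, value 17+20+27=64
- B+D+F: length 2+5+7=14, value 20+7+30=57
- E+F: length 7+7=14, value 27+30=57
Best: 77 score.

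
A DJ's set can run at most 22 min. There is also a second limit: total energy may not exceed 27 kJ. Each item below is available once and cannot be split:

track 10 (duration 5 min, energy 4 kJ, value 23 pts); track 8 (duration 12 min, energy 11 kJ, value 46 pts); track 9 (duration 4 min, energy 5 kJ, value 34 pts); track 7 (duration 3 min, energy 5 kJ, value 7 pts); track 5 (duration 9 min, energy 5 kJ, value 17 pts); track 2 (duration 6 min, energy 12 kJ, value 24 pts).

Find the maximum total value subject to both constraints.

Feasible sets respecting both limits:
- track 10+track 8+track 9: duration 21, energy 20, value 103
- track 10+track 9+track 7+track 2: duration 18, energy 26, value 88
- track 8+track 9+track 7: duration 19, energy 21, value 87
Best: 103 pts.

103 pts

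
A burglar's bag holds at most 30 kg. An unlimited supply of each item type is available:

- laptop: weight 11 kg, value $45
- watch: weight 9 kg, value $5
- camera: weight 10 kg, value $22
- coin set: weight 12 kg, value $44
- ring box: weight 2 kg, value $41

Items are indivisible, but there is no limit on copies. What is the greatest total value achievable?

Best value-per-unit is ring box at 41/2, and filling with it alone uses weight 15×2=30. No mix of the others beats 15×41 = 615.

$615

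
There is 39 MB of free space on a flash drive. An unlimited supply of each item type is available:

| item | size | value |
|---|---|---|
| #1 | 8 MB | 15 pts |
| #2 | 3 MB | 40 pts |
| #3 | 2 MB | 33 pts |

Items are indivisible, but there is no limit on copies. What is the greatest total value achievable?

634 pts

Best value-per-unit is #3 at 33/2; filling with it alone gives 19×33 = 627.
Optimal mix: 1×#2 + 18×#3 → size 39, value 634.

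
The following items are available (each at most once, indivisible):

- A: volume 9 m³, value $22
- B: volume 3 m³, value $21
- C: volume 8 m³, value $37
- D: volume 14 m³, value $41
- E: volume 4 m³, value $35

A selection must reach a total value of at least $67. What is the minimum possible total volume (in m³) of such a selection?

Subsets with value ≥ 67, sorted by total volume:
- C+E: volume 12, value 72
- B+C+E: volume 15, value 93
- A+B+E: volume 16, value 78
Minimum volume: 12 m³.

12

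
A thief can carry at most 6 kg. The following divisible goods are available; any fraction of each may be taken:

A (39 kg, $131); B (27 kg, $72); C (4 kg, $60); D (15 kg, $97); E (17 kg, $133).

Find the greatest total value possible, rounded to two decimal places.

Take in order of value per unit:
- C (60/4 per unit): all 4 → value 60, running total 60.00
- E (133/17 per unit): 2 of 17 → value 2×133/17 = 15.6471, running total 75.65
Total 75.65.

75.65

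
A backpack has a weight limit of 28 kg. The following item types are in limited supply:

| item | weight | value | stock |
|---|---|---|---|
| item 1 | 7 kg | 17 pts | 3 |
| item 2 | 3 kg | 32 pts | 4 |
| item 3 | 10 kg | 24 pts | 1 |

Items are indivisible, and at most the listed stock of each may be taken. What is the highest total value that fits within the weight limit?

Top feasible selections:
- 2×item 1 + 4×item 2: weight 26, value 162
- 4×item 2 + 1×item 3: weight 22, value 152
- 1×item 1 + 4×item 2: weight 19, value 145
Best: 162 pts.

162 pts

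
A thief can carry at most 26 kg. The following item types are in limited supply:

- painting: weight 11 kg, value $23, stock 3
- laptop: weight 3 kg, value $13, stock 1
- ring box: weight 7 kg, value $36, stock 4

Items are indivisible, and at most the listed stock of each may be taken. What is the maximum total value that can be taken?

Top feasible selections:
- 1×laptop + 3×ring box: weight 24, value 121
- 3×ring box: weight 21, value 108
- 1×painting + 2×ring box: weight 25, value 95
- 1×laptop + 2×ring box: weight 17, value 85
Best: $121.

$121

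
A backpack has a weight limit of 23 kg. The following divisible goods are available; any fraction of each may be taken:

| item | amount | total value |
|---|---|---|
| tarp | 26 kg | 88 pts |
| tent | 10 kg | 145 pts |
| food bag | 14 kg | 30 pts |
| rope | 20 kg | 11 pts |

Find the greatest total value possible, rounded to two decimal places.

189.00

Take in order of value per unit:
- tent (145/10 per unit): all 10 → value 145, running total 145.00
- tarp (88/26 per unit): 13 of 26 → value 13×88/26 = 44.0000, running total 189.00
Total 189.00.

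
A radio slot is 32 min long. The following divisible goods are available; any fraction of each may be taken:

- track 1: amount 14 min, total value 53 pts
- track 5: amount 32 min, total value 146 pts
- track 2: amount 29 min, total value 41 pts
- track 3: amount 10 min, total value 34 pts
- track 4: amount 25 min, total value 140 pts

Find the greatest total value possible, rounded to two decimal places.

Take in order of value per unit:
- track 4 (140/25 per unit): all 25 → value 140, running total 140.00
- track 5 (146/32 per unit): 7 of 32 → value 7×146/32 = 31.9375, running total 171.94
Total 171.94.

171.94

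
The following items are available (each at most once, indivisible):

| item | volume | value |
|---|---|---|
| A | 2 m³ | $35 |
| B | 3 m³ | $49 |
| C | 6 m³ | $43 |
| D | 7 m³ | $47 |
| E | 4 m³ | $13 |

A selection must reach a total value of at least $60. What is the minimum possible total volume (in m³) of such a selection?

Subsets with value ≥ 60, sorted by total volume:
- A+B: volume 5, value 84
- B+E: volume 7, value 62
Minimum volume: 5 m³.

5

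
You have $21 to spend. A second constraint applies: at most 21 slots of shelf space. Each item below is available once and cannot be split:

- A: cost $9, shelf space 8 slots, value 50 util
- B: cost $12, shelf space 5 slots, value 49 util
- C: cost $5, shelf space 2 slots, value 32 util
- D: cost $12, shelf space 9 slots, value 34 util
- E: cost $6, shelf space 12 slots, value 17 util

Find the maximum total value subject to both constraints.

99 util

Feasible sets respecting both limits:
- A+B: cost 21, shelf space 13, value 99
- A+D: cost 21, shelf space 17, value 84
- A+C: cost 14, shelf space 10, value 82
- B+C: cost 17, shelf space 7, value 81
Best: 99 util.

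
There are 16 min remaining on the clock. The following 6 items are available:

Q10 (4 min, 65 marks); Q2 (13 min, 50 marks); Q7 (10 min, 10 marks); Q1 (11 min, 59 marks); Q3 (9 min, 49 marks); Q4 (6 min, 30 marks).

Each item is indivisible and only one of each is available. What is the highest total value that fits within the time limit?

Check high-value combinations within 16 min:
- Q10+Q1: time 4+11=15, value 65+59=124
- Q10+Q3: time 4+9=13, value 65+49=114
- Q10+Q4: time 4+6=10, value 65+30=95
- Q3+Q4: time 9+6=15, value 49+30=79
Best: 124 marks.

124 marks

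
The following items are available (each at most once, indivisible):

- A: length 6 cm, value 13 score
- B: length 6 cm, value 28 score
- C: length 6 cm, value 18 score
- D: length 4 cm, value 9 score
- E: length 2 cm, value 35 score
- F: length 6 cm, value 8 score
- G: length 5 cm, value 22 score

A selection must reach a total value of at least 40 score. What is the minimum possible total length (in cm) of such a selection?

Subsets with value ≥ 40, sorted by total length:
- D+E: length 6, value 44
- E+G: length 7, value 57
Minimum length: 6 cm.

6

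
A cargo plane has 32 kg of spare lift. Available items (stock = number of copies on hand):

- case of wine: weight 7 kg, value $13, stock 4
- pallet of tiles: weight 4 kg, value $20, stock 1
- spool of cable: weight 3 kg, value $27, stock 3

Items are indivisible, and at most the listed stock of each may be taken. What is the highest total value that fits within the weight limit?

Top feasible selections:
- 2×case of wine + 1×pallet of tiles + 3×spool of cable: weight 27, value 127
- 3×case of wine + 3×spool of cable: weight 30, value 120
- 1×case of wine + 1×pallet of tiles + 3×spool of cable: weight 20, value 114
- 3×case of wine + 1×pallet of tiles + 2×spool of cable: weight 31, value 113
Best: $127.

$127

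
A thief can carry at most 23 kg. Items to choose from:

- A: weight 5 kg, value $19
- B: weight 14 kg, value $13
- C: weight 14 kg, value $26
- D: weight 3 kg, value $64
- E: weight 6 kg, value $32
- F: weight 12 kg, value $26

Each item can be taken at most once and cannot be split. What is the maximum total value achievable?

Check high-value combinations within 23 kg:
- D+E+F: weight 3+6+12=21, value 64+32+26=122
- C+D+E: weight 14+3+6=23, value 26+64+32=122
- A+D+E: weight 5+3+6=14, value 19+64+32=115
- A+D+F: weight 5+3+12=20, value 19+64+26=109
- A+C+D: weight 5+14+3=22, value 19+26+64=109
Best: $122.

$122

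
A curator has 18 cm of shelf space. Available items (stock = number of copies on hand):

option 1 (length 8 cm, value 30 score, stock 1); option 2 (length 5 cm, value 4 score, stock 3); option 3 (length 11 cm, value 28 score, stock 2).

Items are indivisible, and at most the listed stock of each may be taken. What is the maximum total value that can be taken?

Best selections within length 18 and stock limits:
- 1×option 1 + 2×option 2: length 18, value 38
- 1×option 1 + 1×option 2: length 13, value 34
- 1×option 2 + 1×option 3: length 16, value 32
Best: 38 score.

38 score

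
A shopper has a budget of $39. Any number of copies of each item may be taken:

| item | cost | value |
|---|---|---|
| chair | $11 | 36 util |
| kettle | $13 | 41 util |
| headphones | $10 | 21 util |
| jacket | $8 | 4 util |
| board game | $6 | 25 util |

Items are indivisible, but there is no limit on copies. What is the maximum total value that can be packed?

Best value-per-unit is board game at 25/6, and filling with it alone uses cost 6×6=36. No mix of the others beats 6×25 = 150.

150 util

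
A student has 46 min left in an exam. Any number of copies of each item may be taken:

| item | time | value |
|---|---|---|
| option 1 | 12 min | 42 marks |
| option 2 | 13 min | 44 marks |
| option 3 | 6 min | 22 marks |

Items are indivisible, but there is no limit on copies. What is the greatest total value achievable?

Best value-per-unit is option 3 at 22/6; filling with it alone gives 7×22 = 154.
Optimal mix: 3×option 2 + 1×option 3 → time 45, value 154.

154 marks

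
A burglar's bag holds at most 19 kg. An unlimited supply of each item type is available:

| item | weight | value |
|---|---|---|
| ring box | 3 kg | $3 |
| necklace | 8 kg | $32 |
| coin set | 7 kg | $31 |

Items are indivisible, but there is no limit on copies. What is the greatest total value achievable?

$67

Best value-per-unit is coin set at 31/7; filling with it alone gives 2×31 = 62.
Optimal mix: 1×ring box + 2×necklace → weight 19, value 67.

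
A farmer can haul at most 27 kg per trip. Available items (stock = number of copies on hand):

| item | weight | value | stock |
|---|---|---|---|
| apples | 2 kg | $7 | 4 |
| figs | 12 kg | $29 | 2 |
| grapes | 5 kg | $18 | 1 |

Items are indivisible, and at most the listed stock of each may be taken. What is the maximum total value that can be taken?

Best selections within weight 27 and stock limits:
- 4×apples + 1×figs + 1×grapes: weight 25, value 75
- 3×apples + 1×figs + 1×grapes: weight 23, value 68
- 1×apples + 2×figs: weight 26, value 65
Best: $75.

$75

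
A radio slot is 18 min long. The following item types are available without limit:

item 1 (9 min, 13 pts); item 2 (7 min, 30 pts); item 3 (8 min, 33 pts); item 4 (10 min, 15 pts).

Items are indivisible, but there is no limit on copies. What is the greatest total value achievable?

Best value-per-unit is item 2 at 30/7; filling with it alone gives 2×30 = 60.
Optimal mix: 2×item 3 → duration 16, value 66.

66 pts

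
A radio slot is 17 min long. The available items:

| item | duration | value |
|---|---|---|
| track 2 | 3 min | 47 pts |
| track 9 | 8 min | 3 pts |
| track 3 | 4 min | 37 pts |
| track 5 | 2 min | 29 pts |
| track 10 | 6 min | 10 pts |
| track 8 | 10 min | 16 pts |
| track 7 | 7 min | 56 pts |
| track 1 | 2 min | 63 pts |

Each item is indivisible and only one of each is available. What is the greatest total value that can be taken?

Check high-value combinations within 17 min:
- track 2+track 3+track 7+track 1: duration 3+4+7+2=16, value 47+37+56+63=203
- track 2+track 5+track 7+track 1: duration 3+2+7+2=14, value 47+29+56+63=195
- track 2+track 3+track 5+track 10+track 1: duration 3+4+2+6+2=17, value 47+37+29+10+63=186
- track 3+track 5+track 7+track 1: duration 4+2+7+2=15, value 37+29+56+63=185
- track 2+track 3+track 5+track 1: duration 3+4+2+2=11, value 47+37+29+63=176
Best: 203 pts.

203 pts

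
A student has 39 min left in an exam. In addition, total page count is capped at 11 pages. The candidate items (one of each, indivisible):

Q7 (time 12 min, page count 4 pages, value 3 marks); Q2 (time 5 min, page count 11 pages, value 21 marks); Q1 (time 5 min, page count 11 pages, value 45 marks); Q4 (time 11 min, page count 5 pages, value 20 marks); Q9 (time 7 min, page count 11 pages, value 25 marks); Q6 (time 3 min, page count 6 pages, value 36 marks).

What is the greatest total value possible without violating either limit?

Feasible sets respecting both limits:
- Q4+Q6: time 14, page count 11, value 56
- Q1: time 5, page count 11, value 45
- Q7+Q6: time 15, page count 10, value 39
- Q6: time 3, page count 6, value 36
Best: 56 marks.

56 marks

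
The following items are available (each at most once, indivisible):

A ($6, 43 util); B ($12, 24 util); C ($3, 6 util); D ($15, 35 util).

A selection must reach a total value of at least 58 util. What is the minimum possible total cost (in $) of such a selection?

18

Subsets with value ≥ 58, sorted by total cost:
- A+B: cost 18, value 67
- A+D: cost 21, value 78
- A+B+C: cost 21, value 73
- A+C+D: cost 24, value 84
Minimum cost: 18 $.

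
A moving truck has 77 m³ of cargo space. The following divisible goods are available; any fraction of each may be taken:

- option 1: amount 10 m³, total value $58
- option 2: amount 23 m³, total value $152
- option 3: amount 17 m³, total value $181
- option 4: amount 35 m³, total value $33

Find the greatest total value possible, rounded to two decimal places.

416.46

Take in order of value per unit:
- option 3 (181/17 per unit): all 17 → value 181, running total 181.00
- option 2 (152/23 per unit): all 23 → value 152, running total 333.00
- option 1 (58/10 per unit): all 10 → value 58, running total 391.00
- option 4 (33/35 per unit): 27 of 35 → value 27×33/35 = 25.4571, running total 416.46
Total 416.46.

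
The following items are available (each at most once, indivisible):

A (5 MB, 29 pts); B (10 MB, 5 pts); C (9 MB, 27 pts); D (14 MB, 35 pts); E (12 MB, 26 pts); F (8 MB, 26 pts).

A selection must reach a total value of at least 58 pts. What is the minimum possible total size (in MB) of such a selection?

Subsets with value ≥ 58, sorted by total size:
- A+D: size 19, value 64
- A+C+F: size 22, value 82
- D+F: size 22, value 61
Minimum size: 19 MB.

19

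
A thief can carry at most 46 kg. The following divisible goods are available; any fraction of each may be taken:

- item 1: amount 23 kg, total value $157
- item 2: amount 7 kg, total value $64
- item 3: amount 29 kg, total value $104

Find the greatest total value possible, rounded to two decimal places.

Take in order of value per unit:
- item 2 (64/7 per unit): all 7 → value 64, running total 64.00
- item 1 (157/23 per unit): all 23 → value 157, running total 221.00
- item 3 (104/29 per unit): 16 of 29 → value 16×104/29 = 57.3793, running total 278.38
Total 278.38.

278.38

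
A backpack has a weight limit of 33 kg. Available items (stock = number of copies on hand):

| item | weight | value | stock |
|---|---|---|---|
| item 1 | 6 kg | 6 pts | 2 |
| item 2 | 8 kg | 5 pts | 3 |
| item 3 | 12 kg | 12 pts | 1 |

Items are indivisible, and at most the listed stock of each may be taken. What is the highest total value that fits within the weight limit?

29 pts

Best selections within weight 33 and stock limits:
- 2×item 1 + 1×item 2 + 1×item 3: weight 32, value 29
- 2×item 1 + 1×item 3: weight 24, value 24
- 1×item 1 + 1×item 2 + 1×item 3: weight 26, value 23
Best: 29 pts.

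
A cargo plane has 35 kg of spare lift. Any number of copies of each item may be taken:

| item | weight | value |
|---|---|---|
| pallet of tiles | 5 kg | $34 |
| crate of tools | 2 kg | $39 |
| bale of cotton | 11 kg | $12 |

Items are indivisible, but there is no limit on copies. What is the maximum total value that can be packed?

$663

Best value-per-unit is crate of tools at 39/2, and filling with it alone uses weight 17×2=34. No mix of the others beats 17×39 = 663.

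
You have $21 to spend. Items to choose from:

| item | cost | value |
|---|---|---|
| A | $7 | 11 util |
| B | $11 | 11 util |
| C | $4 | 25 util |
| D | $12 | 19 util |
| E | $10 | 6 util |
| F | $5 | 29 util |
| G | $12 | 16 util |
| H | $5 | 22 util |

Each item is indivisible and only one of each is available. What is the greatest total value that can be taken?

87 util

Check high-value combinations within $21:
- A+C+F+H: cost 7+4+5+5=21, value 11+25+29+22=87
- C+F+H: cost 4+5+5=14, value 25+29+22=76
- C+D+F: cost 4+12+5=21, value 25+19+29=73
- C+F+G: cost 4+5+12=21, value 25+29+16=70
- C+D+H: cost 4+12+5=21, value 25+19+22=66
Best: 87 util.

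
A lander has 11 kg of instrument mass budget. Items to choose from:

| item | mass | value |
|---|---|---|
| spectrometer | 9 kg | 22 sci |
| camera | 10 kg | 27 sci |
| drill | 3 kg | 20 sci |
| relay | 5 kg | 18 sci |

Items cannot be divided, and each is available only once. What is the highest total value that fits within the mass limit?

Check high-value combinations within 11 kg:
- drill+relay: mass 3+5=8, value 20+18=38
- camera: mass 10, value 27
- spectrometer: mass 9, value 22
- drill: mass 3, value 20
Best: 38 sci.

38 sci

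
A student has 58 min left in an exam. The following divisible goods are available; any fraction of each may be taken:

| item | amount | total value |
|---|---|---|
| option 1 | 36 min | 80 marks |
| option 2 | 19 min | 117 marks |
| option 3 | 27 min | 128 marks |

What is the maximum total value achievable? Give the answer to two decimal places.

271.67

Take in order of value per unit:
- option 2 (117/19 per unit): all 19 → value 117, running total 117.00
- option 3 (128/27 per unit): all 27 → value 128, running total 245.00
- option 1 (80/36 per unit): 12 of 36 → value 12×80/36 = 26.6667, running total 271.67
Total 271.67.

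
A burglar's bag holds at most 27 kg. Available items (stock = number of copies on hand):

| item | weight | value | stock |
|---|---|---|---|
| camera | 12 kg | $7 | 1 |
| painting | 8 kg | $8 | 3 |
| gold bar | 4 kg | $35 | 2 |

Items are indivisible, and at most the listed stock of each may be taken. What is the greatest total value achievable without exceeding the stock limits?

$86

Best selections within weight 27 and stock limits:
- 2×painting + 2×gold bar: weight 24, value 86
- 1×painting + 2×gold bar: weight 16, value 78
Best: $86.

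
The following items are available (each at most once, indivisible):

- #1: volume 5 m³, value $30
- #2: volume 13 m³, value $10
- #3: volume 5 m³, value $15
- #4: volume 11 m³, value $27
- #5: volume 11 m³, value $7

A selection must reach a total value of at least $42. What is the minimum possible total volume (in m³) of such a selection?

10

Subsets with value ≥ 42, sorted by total volume:
- #1+#3: volume 10, value 45
- #1+#4: volume 16, value 57
- #3+#4: volume 16, value 42
- #1+#3+#4: volume 21, value 72
Minimum volume: 10 m³.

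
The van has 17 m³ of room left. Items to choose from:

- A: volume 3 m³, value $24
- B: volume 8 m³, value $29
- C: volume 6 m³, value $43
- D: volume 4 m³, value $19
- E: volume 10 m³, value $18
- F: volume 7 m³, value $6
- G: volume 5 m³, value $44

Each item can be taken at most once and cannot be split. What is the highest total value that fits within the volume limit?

$111

Check high-value combinations within 17 m³:
- A+C+G: volume 3+6+5=14, value 24+43+44=111
- C+D+G: volume 6+4+5=15, value 43+19+44=106
- A+B+G: volume 3+8+5=16, value 24+29+44=97
- A+B+C: volume 3+8+6=17, value 24+29+43=96
- B+D+G: volume 8+4+5=17, value 29+19+44=92
Best: $111.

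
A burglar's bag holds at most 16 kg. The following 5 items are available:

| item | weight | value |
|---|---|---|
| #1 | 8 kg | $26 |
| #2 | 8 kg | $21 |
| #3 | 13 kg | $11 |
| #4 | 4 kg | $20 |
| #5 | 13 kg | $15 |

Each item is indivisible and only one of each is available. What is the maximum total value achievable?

$47

Check high-value combinations within 16 kg:
- #1+#2: weight 8+8=16, value 26+21=47
- #1+#4: weight 8+4=12, value 26+20=46
- #2+#4: weight 8+4=12, value 21+20=41
- #1: weight 8, value 26
- #2: weight 8, value 21
Best: $47.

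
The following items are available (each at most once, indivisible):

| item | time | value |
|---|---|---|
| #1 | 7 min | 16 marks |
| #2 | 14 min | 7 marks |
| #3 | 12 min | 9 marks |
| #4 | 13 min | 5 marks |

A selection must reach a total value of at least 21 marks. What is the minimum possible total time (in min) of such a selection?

Subsets with value ≥ 21, sorted by total time:
- #1+#3: time 19, value 25
- #1+#4: time 20, value 21
- #1+#2: time 21, value 23
Minimum time: 19 min.

19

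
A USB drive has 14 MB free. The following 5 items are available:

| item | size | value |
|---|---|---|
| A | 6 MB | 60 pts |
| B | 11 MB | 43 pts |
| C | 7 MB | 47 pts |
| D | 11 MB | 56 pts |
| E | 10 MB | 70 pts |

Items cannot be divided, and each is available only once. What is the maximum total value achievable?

Check high-value combinations within 14 MB:
- A+C: size 6+7=13, value 60+47=107
- E: size 10, value 70
- A: size 6, value 60
- D: size 11, value 56
- C: size 7, value 47
Best: 107 pts.

107 pts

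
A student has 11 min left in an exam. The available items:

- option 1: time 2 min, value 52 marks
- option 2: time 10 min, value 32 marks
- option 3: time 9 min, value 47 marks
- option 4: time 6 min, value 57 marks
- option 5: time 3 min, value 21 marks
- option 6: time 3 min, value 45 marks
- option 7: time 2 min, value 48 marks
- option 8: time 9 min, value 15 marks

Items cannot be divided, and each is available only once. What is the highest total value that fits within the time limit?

166 marks

Check high-value combinations within 11 min:
- option 1+option 5+option 6+option 7: time 2+3+3+2=10, value 52+21+45+48=166
- option 1+option 4+option 7: time 2+6+2=10, value 52+57+48=157
- option 1+option 4+option 6: time 2+6+3=11, value 52+57+45=154
- option 4+option 6+option 7: time 6+3+2=11, value 57+45+48=150
- option 1+option 6+option 7: time 2+3+2=7, value 52+45+48=145
Best: 166 marks.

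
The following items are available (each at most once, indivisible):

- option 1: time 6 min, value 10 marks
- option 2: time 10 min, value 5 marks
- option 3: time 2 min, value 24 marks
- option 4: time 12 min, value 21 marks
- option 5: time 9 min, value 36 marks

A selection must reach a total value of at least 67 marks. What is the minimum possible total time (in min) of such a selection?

Subsets with value ≥ 67, sorted by total time:
- option 1+option 3+option 5: time 17, value 70
- option 3+option 4+option 5: time 23, value 81
Minimum time: 17 min.

17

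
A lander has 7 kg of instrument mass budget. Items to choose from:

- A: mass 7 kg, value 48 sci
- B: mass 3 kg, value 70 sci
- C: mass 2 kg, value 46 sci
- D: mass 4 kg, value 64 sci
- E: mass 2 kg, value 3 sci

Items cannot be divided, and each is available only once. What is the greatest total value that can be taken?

134 sci

Check high-value combinations within 7 kg:
- B+D: mass 3+4=7, value 70+64=134
- B+C+E: mass 3+2+2=7, value 70+46+3=119
- B+C: mass 3+2=5, value 70+46=116
- C+D: mass 2+4=6, value 46+64=110
- B+E: mass 3+2=5, value 70+3=73
Best: 134 sci.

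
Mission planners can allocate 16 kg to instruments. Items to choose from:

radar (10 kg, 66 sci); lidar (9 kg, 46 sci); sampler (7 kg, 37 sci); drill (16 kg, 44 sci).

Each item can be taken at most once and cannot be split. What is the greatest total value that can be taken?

83 sci

This is a 0/1 knapsack; check combinations near the capacity.
- lidar+sampler: mass 9+7=16, value 46+37=83
- radar: mass 10, value 66
- lidar: mass 9, value 46
Best: 83 sci.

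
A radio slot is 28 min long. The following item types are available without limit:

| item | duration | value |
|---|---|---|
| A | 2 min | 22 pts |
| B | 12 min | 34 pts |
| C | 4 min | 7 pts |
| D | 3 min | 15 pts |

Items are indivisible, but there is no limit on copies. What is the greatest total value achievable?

Best value-per-unit is A at 22/2, and filling with it alone uses duration 14×2=28. No mix of the others beats 14×22 = 308.

308 pts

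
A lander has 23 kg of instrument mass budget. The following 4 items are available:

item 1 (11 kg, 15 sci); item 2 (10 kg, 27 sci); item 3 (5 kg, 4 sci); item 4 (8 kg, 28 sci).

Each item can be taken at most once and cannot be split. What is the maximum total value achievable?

Check high-value combinations within 23 kg:
- item 2+item 3+item 4: mass 10+5+8=23, value 27+4+28=59
- item 2+item 4: mass 10+8=18, value 27+28=55
- item 1+item 4: mass 11+8=19, value 15+28=43
Best: 59 sci.

59 sci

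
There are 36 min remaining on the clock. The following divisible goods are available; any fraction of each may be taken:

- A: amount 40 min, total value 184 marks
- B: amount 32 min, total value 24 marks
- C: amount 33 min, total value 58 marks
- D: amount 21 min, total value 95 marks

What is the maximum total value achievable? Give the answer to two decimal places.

165.60

Take in order of value per unit:
- A (184/40 per unit): 36 of 40 → value 36×184/40 = 165.6000, running total 165.60
Total 165.60.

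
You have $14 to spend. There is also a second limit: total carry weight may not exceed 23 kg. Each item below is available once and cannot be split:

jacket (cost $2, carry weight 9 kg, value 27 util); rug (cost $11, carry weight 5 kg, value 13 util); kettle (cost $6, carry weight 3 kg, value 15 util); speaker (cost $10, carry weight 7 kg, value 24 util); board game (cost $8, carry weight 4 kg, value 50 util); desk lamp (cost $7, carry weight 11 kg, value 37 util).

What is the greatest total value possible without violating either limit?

Feasible sets respecting both limits:
- jacket+board game: cost 10, carry weight 13, value 77
- kettle+board game: cost 14, carry weight 7, value 65
- jacket+desk lamp: cost 9, carry weight 20, value 64
Best: 77 util.

77 util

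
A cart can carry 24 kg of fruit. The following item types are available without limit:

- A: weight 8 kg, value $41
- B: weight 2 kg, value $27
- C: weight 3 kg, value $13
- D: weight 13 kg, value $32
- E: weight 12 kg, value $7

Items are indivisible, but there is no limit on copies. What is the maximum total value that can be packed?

Best value-per-unit is B at 27/2, and filling with it alone uses weight 12×2=24. No mix of the others beats 12×27 = 324.

$324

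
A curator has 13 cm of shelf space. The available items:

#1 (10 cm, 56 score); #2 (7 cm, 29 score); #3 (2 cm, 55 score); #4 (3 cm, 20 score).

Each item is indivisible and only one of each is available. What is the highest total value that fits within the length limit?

111 score

Check high-value combinations within 13 cm:
- #1+#3: length 10+2=12, value 56+55=111
- #2+#3+#4: length 7+2+3=12, value 29+55+20=104
- #2+#3: length 7+2=9, value 29+55=84
- #1+#4: length 10+3=13, value 56+20=76
Best: 111 score.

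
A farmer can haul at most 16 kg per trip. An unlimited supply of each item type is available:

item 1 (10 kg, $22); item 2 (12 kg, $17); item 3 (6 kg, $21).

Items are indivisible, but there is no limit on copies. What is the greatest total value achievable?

$43

Best value-per-unit is item 3 at 21/6; filling with it alone gives 2×21 = 42.
Optimal mix: 1×item 1 + 1×item 3 → weight 16, value 43.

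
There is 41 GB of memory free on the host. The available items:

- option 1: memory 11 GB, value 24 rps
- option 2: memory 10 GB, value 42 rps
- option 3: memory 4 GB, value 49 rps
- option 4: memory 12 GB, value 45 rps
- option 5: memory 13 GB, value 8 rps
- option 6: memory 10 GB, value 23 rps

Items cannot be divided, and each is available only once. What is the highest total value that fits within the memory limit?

This is a 0/1 knapsack; check combinations near the capacity.
- option 1+option 2+option 3+option 4: memory 11+10+4+12=37, value 24+42+49+45=160
- option 2+option 3+option 4+option 6: memory 10+4+12+10=36, value 42+49+45+23=159
- option 2+option 3+option 4+option 5: memory 10+4+12+13=39, value 42+49+45+8=144
- option 1+option 3+option 4+option 6: memory 11+4+12+10=37, value 24+49+45+23=141
Best: 160 rps.

160 rps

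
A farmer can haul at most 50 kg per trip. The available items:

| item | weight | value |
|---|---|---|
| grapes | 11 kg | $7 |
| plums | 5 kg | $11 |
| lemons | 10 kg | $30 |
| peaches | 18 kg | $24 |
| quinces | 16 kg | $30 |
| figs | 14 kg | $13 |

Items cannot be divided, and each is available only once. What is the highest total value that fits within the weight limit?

$95

Check high-value combinations within 50 kg:
- plums+lemons+peaches+quinces: weight 5+10+18+16=49, value 11+30+24+30=95
- lemons+peaches+quinces: weight 10+18+16=44, value 30+24+30=84
- plums+lemons+quinces+figs: weight 5+10+16+14=45, value 11+30+30+13=84
- grapes+plums+lemons+quinces: weight 11+5+10+16=42, value 7+11+30+30=78
Best: $95.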